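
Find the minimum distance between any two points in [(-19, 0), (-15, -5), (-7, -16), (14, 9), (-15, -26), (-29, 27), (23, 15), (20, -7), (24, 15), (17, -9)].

Computing all pairwise distances among 10 points:

d((-19, 0), (-15, -5)) = 6.4031
d((-19, 0), (-7, -16)) = 20.0
d((-19, 0), (14, 9)) = 34.2053
d((-19, 0), (-15, -26)) = 26.3059
d((-19, 0), (-29, 27)) = 28.7924
d((-19, 0), (23, 15)) = 44.5982
d((-19, 0), (20, -7)) = 39.6232
d((-19, 0), (24, 15)) = 45.5412
d((-19, 0), (17, -9)) = 37.108
d((-15, -5), (-7, -16)) = 13.6015
d((-15, -5), (14, 9)) = 32.2025
d((-15, -5), (-15, -26)) = 21.0
d((-15, -5), (-29, 27)) = 34.9285
d((-15, -5), (23, 15)) = 42.9418
d((-15, -5), (20, -7)) = 35.0571
d((-15, -5), (24, 15)) = 43.8292
d((-15, -5), (17, -9)) = 32.249
d((-7, -16), (14, 9)) = 32.6497
d((-7, -16), (-15, -26)) = 12.8062
d((-7, -16), (-29, 27)) = 48.3011
d((-7, -16), (23, 15)) = 43.1393
d((-7, -16), (20, -7)) = 28.4605
d((-7, -16), (24, 15)) = 43.8406
d((-7, -16), (17, -9)) = 25.0
d((14, 9), (-15, -26)) = 45.4533
d((14, 9), (-29, 27)) = 46.6154
d((14, 9), (23, 15)) = 10.8167
d((14, 9), (20, -7)) = 17.088
d((14, 9), (24, 15)) = 11.6619
d((14, 9), (17, -9)) = 18.2483
d((-15, -26), (-29, 27)) = 54.8179
d((-15, -26), (23, 15)) = 55.9017
d((-15, -26), (20, -7)) = 39.8246
d((-15, -26), (24, 15)) = 56.5862
d((-15, -26), (17, -9)) = 36.2353
d((-29, 27), (23, 15)) = 53.3667
d((-29, 27), (20, -7)) = 59.6406
d((-29, 27), (24, 15)) = 54.3415
d((-29, 27), (17, -9)) = 58.4123
d((23, 15), (20, -7)) = 22.2036
d((23, 15), (24, 15)) = 1.0 <-- minimum
d((23, 15), (17, -9)) = 24.7386
d((20, -7), (24, 15)) = 22.3607
d((20, -7), (17, -9)) = 3.6056
d((24, 15), (17, -9)) = 25.0

Closest pair: (23, 15) and (24, 15) with distance 1.0

The closest pair is (23, 15) and (24, 15) with Euclidean distance 1.0. For 10 points, brute-force pairwise comparison is shown above. For large n, the divide-and-conquer algorithm (sort by x, recurse on halves, check the dividing strip) achieves O(n log n).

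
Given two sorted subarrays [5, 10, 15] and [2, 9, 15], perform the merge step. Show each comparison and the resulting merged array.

Merging process:

Compare 5 vs 2: take 2 from right. Merged: [2]
Compare 5 vs 9: take 5 from left. Merged: [2, 5]
Compare 10 vs 9: take 9 from right. Merged: [2, 5, 9]
Compare 10 vs 15: take 10 from left. Merged: [2, 5, 9, 10]
Compare 15 vs 15: take 15 from left. Merged: [2, 5, 9, 10, 15]
Append remaining from right: [15]. Merged: [2, 5, 9, 10, 15, 15]

Final merged array: [2, 5, 9, 10, 15, 15]
Total comparisons: 5

The merged array is [2, 5, 9, 10, 15, 15], requiring 5 comparisons. The merge step runs in O(n) time where n is the total number of elements.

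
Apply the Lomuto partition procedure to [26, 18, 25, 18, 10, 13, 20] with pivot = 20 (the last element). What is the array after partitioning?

Lomuto partition with pivot = 20:

Initial array: [26, 18, 25, 18, 10, 13, 20]

arr[0]=26 > 20: no swap
arr[1]=18 <= 20: swap with position 0, array becomes [18, 26, 25, 18, 10, 13, 20]
arr[2]=25 > 20: no swap
arr[3]=18 <= 20: swap with position 1, array becomes [18, 18, 25, 26, 10, 13, 20]
arr[4]=10 <= 20: swap with position 2, array becomes [18, 18, 10, 26, 25, 13, 20]
arr[5]=13 <= 20: swap with position 3, array becomes [18, 18, 10, 13, 25, 26, 20]

Place pivot at position 4: [18, 18, 10, 13, 20, 26, 25]
Pivot position: 4

After partitioning with pivot 20, the array becomes [18, 18, 10, 13, 20, 26, 25]. The pivot is placed at index 4. All elements to the left of the pivot are <= 20, and all elements to the right are > 20.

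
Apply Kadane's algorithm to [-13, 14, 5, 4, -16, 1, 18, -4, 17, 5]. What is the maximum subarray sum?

Using Kadane's algorithm on [-13, 14, 5, 4, -16, 1, 18, -4, 17, 5]:

Scanning through the array:
Position 1 (value 14): max_ending_here = 14, max_so_far = 14
Position 2 (value 5): max_ending_here = 19, max_so_far = 19
Position 3 (value 4): max_ending_here = 23, max_so_far = 23
Position 4 (value -16): max_ending_here = 7, max_so_far = 23
Position 5 (value 1): max_ending_here = 8, max_so_far = 23
Position 6 (value 18): max_ending_here = 26, max_so_far = 26
Position 7 (value -4): max_ending_here = 22, max_so_far = 26
Position 8 (value 17): max_ending_here = 39, max_so_far = 39
Position 9 (value 5): max_ending_here = 44, max_so_far = 44

Maximum subarray: [14, 5, 4, -16, 1, 18, -4, 17, 5]
Maximum sum: 44

The maximum subarray is [14, 5, 4, -16, 1, 18, -4, 17, 5] with sum 44. This subarray runs from index 1 to index 9.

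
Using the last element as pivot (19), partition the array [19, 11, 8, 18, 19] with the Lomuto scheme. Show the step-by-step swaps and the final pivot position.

Lomuto partition with pivot = 19:

Initial array: [19, 11, 8, 18, 19]

arr[0]=19 <= 19: swap with position 0, array becomes [19, 11, 8, 18, 19]
arr[1]=11 <= 19: swap with position 1, array becomes [19, 11, 8, 18, 19]
arr[2]=8 <= 19: swap with position 2, array becomes [19, 11, 8, 18, 19]
arr[3]=18 <= 19: swap with position 3, array becomes [19, 11, 8, 18, 19]

Place pivot at position 4: [19, 11, 8, 18, 19]
Pivot position: 4

After partitioning with pivot 19, the array becomes [19, 11, 8, 18, 19]. The pivot is placed at index 4. All elements to the left of the pivot are <= 19, and all elements to the right are > 19.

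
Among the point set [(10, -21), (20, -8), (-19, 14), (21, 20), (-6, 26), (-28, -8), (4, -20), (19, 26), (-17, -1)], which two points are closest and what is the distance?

Computing all pairwise distances among 9 points:

d((10, -21), (20, -8)) = 16.4012
d((10, -21), (-19, 14)) = 45.4533
d((10, -21), (21, 20)) = 42.45
d((10, -21), (-6, 26)) = 49.6488
d((10, -21), (-28, -8)) = 40.1622
d((10, -21), (4, -20)) = 6.0828 <-- minimum
d((10, -21), (19, 26)) = 47.8539
d((10, -21), (-17, -1)) = 33.6006
d((20, -8), (-19, 14)) = 44.7772
d((20, -8), (21, 20)) = 28.0179
d((20, -8), (-6, 26)) = 42.8019
d((20, -8), (-28, -8)) = 48.0
d((20, -8), (4, -20)) = 20.0
d((20, -8), (19, 26)) = 34.0147
d((20, -8), (-17, -1)) = 37.6563
d((-19, 14), (21, 20)) = 40.4475
d((-19, 14), (-6, 26)) = 17.6918
d((-19, 14), (-28, -8)) = 23.7697
d((-19, 14), (4, -20)) = 41.0488
d((-19, 14), (19, 26)) = 39.8497
d((-19, 14), (-17, -1)) = 15.1327
d((21, 20), (-6, 26)) = 27.6586
d((21, 20), (-28, -8)) = 56.4358
d((21, 20), (4, -20)) = 43.4626
d((21, 20), (19, 26)) = 6.3246
d((21, 20), (-17, -1)) = 43.4166
d((-6, 26), (-28, -8)) = 40.4969
d((-6, 26), (4, -20)) = 47.0744
d((-6, 26), (19, 26)) = 25.0
d((-6, 26), (-17, -1)) = 29.1548
d((-28, -8), (4, -20)) = 34.176
d((-28, -8), (19, 26)) = 58.0086
d((-28, -8), (-17, -1)) = 13.0384
d((4, -20), (19, 26)) = 48.3839
d((4, -20), (-17, -1)) = 28.3196
d((19, 26), (-17, -1)) = 45.0

Closest pair: (10, -21) and (4, -20) with distance 6.0828

The closest pair is (10, -21) and (4, -20) with Euclidean distance 6.0828. For 9 points, brute-force pairwise comparison is shown above. For large n, the divide-and-conquer algorithm (sort by x, recurse on halves, check the dividing strip) achieves O(n log n).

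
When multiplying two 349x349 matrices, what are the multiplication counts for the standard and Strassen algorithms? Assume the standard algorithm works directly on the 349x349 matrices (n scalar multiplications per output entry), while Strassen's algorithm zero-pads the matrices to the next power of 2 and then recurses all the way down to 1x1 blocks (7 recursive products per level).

Matrix multiplication for 349x349 matrices:

Strassen's algorithm requires power-of-2 dimensions. Pad 349x349 to 512x512 (next power of 2).

Standard algorithm: 349^3 = 42508549 multiplications
Strassen's algorithm: 7^(log2(512)) = 7^9 = 40353607 multiplications
Savings: 42508549 - 40353607 = 2154942 multiplications

Standard: 42508549 multiplications (349^3). Strassen: 40353607 multiplications (7^9, after padding to 512x512). Strassen reduces 8 recursive multiplications to 7 at each level.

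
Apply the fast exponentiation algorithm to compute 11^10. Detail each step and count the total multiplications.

Computing 11^10 by squaring (build up from 11^1; each line after the first costs one multiplication):

11^1 = 11
11^2 = (11^1)^2 = 11^2 = 121
11^4 = (11^2)^2 = 121^2 = 14641
11^5 = 11 * 11^4 = 11 * 14641 = 161051
11^10 = (11^5)^2 = 161051^2 = 25937424601

Result: 25937424601
Multiplications needed: 4 (4 lines after 11^1)

11^10 = 25937424601. Using exponentiation by squaring, this requires 4 multiplications. The key idea: if the exponent is even, square the half-power; if odd, multiply by the base once.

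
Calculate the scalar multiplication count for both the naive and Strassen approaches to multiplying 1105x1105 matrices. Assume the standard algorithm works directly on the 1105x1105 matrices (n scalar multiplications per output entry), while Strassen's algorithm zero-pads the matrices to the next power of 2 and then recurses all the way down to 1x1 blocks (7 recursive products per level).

Matrix multiplication for 1105x1105 matrices:

Strassen's algorithm requires power-of-2 dimensions. Pad 1105x1105 to 2048x2048 (next power of 2).

Standard algorithm: 1105^3 = 1349232625 multiplications
Strassen's algorithm: 7^(log2(2048)) = 7^11 = 1977326743 multiplications
Difference: 1349232625 - 1977326743 = -628094118 (Strassen uses MORE here due to padding overhead — for small or just-over-power-of-2 n, padding can outweigh the per-level savings)

Standard: 1349232625 multiplications (1105^3). Strassen: 1977326743 multiplications (7^11, after padding to 2048x2048). Strassen reduces 8 recursive multiplications to 7 at each level.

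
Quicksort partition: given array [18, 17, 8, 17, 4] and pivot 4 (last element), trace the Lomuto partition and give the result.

Lomuto partition with pivot = 4:

Initial array: [18, 17, 8, 17, 4]

arr[0]=18 > 4: no swap
arr[1]=17 > 4: no swap
arr[2]=8 > 4: no swap
arr[3]=17 > 4: no swap

Place pivot at position 0: [4, 17, 8, 17, 18]
Pivot position: 0

After partitioning with pivot 4, the array becomes [4, 17, 8, 17, 18]. The pivot is placed at index 0. All elements to the left of the pivot are <= 4, and all elements to the right are > 4.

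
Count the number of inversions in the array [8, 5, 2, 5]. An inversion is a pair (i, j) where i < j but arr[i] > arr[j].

Finding inversions in [8, 5, 2, 5]:

(0, 1): arr[0]=8 > arr[1]=5
(0, 2): arr[0]=8 > arr[2]=2
(0, 3): arr[0]=8 > arr[3]=5
(1, 2): arr[1]=5 > arr[2]=2

Total inversions: 4

The array has 4 inversion(s): (0,1), (0,2), (0,3), (1,2). Each pair (i,j) satisfies i < j and arr[i] > arr[j].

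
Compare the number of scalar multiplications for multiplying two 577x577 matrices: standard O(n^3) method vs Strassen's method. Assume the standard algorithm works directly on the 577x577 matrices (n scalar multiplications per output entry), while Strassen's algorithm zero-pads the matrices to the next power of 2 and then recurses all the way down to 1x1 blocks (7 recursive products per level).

Matrix multiplication for 577x577 matrices:

Strassen's algorithm requires power-of-2 dimensions. Pad 577x577 to 1024x1024 (next power of 2).

Standard algorithm: 577^3 = 192100033 multiplications
Strassen's algorithm: 7^(log2(1024)) = 7^10 = 282475249 multiplications
Difference: 192100033 - 282475249 = -90375216 (Strassen uses MORE here due to padding overhead — for small or just-over-power-of-2 n, padding can outweigh the per-level savings)

Standard: 192100033 multiplications (577^3). Strassen: 282475249 multiplications (7^10, after padding to 1024x1024). Strassen reduces 8 recursive multiplications to 7 at each level.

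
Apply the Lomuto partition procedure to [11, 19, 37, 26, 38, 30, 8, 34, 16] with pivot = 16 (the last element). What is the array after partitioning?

Lomuto partition with pivot = 16:

Initial array: [11, 19, 37, 26, 38, 30, 8, 34, 16]

arr[0]=11 <= 16: swap with position 0, array becomes [11, 19, 37, 26, 38, 30, 8, 34, 16]
arr[1]=19 > 16: no swap
arr[2]=37 > 16: no swap
arr[3]=26 > 16: no swap
arr[4]=38 > 16: no swap
arr[5]=30 > 16: no swap
arr[6]=8 <= 16: swap with position 1, array becomes [11, 8, 37, 26, 38, 30, 19, 34, 16]
arr[7]=34 > 16: no swap

Place pivot at position 2: [11, 8, 16, 26, 38, 30, 19, 34, 37]
Pivot position: 2

After partitioning with pivot 16, the array becomes [11, 8, 16, 26, 38, 30, 19, 34, 37]. The pivot is placed at index 2. All elements to the left of the pivot are <= 16, and all elements to the right are > 16.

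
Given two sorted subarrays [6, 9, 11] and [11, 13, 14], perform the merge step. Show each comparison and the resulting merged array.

Merging process:

Compare 6 vs 11: take 6 from left. Merged: [6]
Compare 9 vs 11: take 9 from left. Merged: [6, 9]
Compare 11 vs 11: take 11 from left. Merged: [6, 9, 11]
Append remaining from right: [11, 13, 14]. Merged: [6, 9, 11, 11, 13, 14]

Final merged array: [6, 9, 11, 11, 13, 14]
Total comparisons: 3

The merged array is [6, 9, 11, 11, 13, 14], requiring 3 comparisons. The merge step runs in O(n) time where n is the total number of elements.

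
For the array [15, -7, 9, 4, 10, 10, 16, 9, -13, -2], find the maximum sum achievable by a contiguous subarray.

Using Kadane's algorithm on [15, -7, 9, 4, 10, 10, 16, 9, -13, -2]:

Scanning through the array:
Position 1 (value -7): max_ending_here = 8, max_so_far = 15
Position 2 (value 9): max_ending_here = 17, max_so_far = 17
Position 3 (value 4): max_ending_here = 21, max_so_far = 21
Position 4 (value 10): max_ending_here = 31, max_so_far = 31
Position 5 (value 10): max_ending_here = 41, max_so_far = 41
Position 6 (value 16): max_ending_here = 57, max_so_far = 57
Position 7 (value 9): max_ending_here = 66, max_so_far = 66
Position 8 (value -13): max_ending_here = 53, max_so_far = 66
Position 9 (value -2): max_ending_here = 51, max_so_far = 66

Maximum subarray: [15, -7, 9, 4, 10, 10, 16, 9]
Maximum sum: 66

The maximum subarray is [15, -7, 9, 4, 10, 10, 16, 9] with sum 66. This subarray runs from index 0 to index 7.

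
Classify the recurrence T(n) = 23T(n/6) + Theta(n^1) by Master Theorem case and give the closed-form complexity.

Master Theorem for T(n) = 23T(n/6) + O(n^1):

a = 23, b = 6, c = 1
log_b(a) = log_6(23) = 1.7500

Case 1: c = 1 < log_6(23) = 1.7500
T(n) = O(n^(log_6 23))

For T(n) = 23T(n/6) + O(n^1): log_6(23) = 1.7500. This is Case 1 of the Master Theorem (c < log_b(a), work dominated by leaves), giving O(n^(log_6 23)).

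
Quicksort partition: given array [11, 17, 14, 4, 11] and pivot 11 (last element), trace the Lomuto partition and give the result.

Lomuto partition with pivot = 11:

Initial array: [11, 17, 14, 4, 11]

arr[0]=11 <= 11: swap with position 0, array becomes [11, 17, 14, 4, 11]
arr[1]=17 > 11: no swap
arr[2]=14 > 11: no swap
arr[3]=4 <= 11: swap with position 1, array becomes [11, 4, 14, 17, 11]

Place pivot at position 2: [11, 4, 11, 17, 14]
Pivot position: 2

After partitioning with pivot 11, the array becomes [11, 4, 11, 17, 14]. The pivot is placed at index 2. All elements to the left of the pivot are <= 11, and all elements to the right are > 11.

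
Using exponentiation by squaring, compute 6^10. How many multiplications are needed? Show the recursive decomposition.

Computing 6^10 by squaring (build up from 6^1; each line after the first costs one multiplication):

6^1 = 6
6^2 = (6^1)^2 = 6^2 = 36
6^4 = (6^2)^2 = 36^2 = 1296
6^5 = 6 * 6^4 = 6 * 1296 = 7776
6^10 = (6^5)^2 = 7776^2 = 60466176

Result: 60466176
Multiplications needed: 4 (4 lines after 6^1)

6^10 = 60466176. Using exponentiation by squaring, this requires 4 multiplications. The key idea: if the exponent is even, square the half-power; if odd, multiply by the base once.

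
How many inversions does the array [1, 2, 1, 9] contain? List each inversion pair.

Finding inversions in [1, 2, 1, 9]:

(1, 2): arr[1]=2 > arr[2]=1

Total inversions: 1

The array has 1 inversion(s): (1,2). Each pair (i,j) satisfies i < j and arr[i] > arr[j].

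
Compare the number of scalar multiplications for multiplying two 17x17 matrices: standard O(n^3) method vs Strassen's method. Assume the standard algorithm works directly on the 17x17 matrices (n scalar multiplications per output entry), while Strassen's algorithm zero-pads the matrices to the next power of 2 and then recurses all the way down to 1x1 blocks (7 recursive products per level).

Matrix multiplication for 17x17 matrices:

Strassen's algorithm requires power-of-2 dimensions. Pad 17x17 to 32x32 (next power of 2).

Standard algorithm: 17^3 = 4913 multiplications
Strassen's algorithm: 7^(log2(32)) = 7^5 = 16807 multiplications
Difference: 4913 - 16807 = -11894 (Strassen uses MORE here due to padding overhead — for small or just-over-power-of-2 n, padding can outweigh the per-level savings)

Standard: 4913 multiplications (17^3). Strassen: 16807 multiplications (7^5, after padding to 32x32). Strassen reduces 8 recursive multiplications to 7 at each level.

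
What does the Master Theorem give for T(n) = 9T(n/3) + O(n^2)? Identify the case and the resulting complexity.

Master Theorem for T(n) = 9T(n/3) + O(n^2):

a = 9, b = 3, c = 2
log_b(a) = log_3(9) = 2.0000

Case 2: c = 2 = log_3(9) = 2.0000
T(n) = O(n^2 log n) = O(n^2 log n)

For T(n) = 9T(n/3) + O(n^2): log_3(9) = 2.0000. This is Case 2 of the Master Theorem (c = log_b(a), equal work at all levels), giving O(n^2 log n).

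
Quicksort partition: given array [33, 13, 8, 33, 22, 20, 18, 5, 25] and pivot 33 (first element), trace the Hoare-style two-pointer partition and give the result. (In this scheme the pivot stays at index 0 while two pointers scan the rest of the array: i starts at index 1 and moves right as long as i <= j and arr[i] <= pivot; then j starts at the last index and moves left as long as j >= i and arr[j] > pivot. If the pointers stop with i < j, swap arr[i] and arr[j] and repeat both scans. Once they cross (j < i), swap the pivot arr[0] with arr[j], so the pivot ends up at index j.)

Hoare-style two-pointer partition with pivot = 33:

Initial array: [33, 13, 8, 33, 22, 20, 18, 5, 25]

Pointers start at i = 1, j = 8.
i ends at 9, j ends at 8: the pointers have crossed (j < i), so scanning stops.

Swap pivot arr[0] with arr[8] to place pivot at position 8: [25, 13, 8, 33, 22, 20, 18, 5, 33]
Pivot position: 8

After partitioning with pivot 33, the array becomes [25, 13, 8, 33, 22, 20, 18, 5, 33]. The pivot is placed at index 8. All elements to the left of the pivot are <= 33, and all elements to the right are > 33.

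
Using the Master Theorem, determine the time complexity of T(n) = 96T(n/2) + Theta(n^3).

Master Theorem for T(n) = 96T(n/2) + O(n^3):

a = 96, b = 2, c = 3
log_b(a) = log_2(96) = 6.5850

Case 1: c = 3 < log_2(96) = 6.5850
T(n) = O(n^(log_2 96))

For T(n) = 96T(n/2) + O(n^3): log_2(96) = 6.5850. This is Case 1 of the Master Theorem (c < log_b(a), work dominated by leaves), giving O(n^(log_2 96)).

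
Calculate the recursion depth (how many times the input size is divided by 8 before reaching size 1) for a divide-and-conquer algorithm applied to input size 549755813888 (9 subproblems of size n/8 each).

For divide and conquer with division factor 8:

Problem sizes at each level:
Level 0: 549755813888
Level 1: 68719476736
Level 2: 8589934592
Level 3: 1073741824
Level 4: 134217728
Level 5: 16777216
Level 6: 2097152
Level 7: 262144
Level 8: 32768
Level 9: 4096
Level 10: 512
Level 11: 64
Level 12: 8
Level 13: 1

The root is level 0 and the size-1 base case is level 13 (the tree spans levels 0 through 13, i.e. 14 levels counting the root), so the depth is the number of divisions: log_8(549755813888) = 13

The recursion tree depth is log_8(549755813888) = 13. At each level, the problem size is divided by 8, so it takes 13 divisions to reduce to a base case of size 1. The algorithm makes 9 recursive calls at each level.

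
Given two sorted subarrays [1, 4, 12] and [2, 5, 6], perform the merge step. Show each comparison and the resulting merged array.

Merging process:

Compare 1 vs 2: take 1 from left. Merged: [1]
Compare 4 vs 2: take 2 from right. Merged: [1, 2]
Compare 4 vs 5: take 4 from left. Merged: [1, 2, 4]
Compare 12 vs 5: take 5 from right. Merged: [1, 2, 4, 5]
Compare 12 vs 6: take 6 from right. Merged: [1, 2, 4, 5, 6]
Append remaining from left: [12]. Merged: [1, 2, 4, 5, 6, 12]

Final merged array: [1, 2, 4, 5, 6, 12]
Total comparisons: 5

The merged array is [1, 2, 4, 5, 6, 12], requiring 5 comparisons. The merge step runs in O(n) time where n is the total number of elements.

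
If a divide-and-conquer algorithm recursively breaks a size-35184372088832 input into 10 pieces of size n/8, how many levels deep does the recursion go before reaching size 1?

For divide and conquer with division factor 8:

Problem sizes at each level:
Level 0: 35184372088832
Level 1: 4398046511104
Level 2: 549755813888
Level 3: 68719476736
Level 4: 8589934592
Level 5: 1073741824
Level 6: 134217728
Level 7: 16777216
Level 8: 2097152
Level 9: 262144
Level 10: 32768
Level 11: 4096
Level 12: 512
Level 13: 64
Level 14: 8
Level 15: 1

The root is level 0 and the size-1 base case is level 15 (the tree spans levels 0 through 15, i.e. 16 levels counting the root), so the depth is the number of divisions: log_8(35184372088832) = 15

The recursion tree depth is log_8(35184372088832) = 15. At each level, the problem size is divided by 8, so it takes 15 divisions to reduce to a base case of size 1. The algorithm makes 10 recursive calls at each level.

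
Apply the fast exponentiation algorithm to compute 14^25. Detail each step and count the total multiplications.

Computing 14^25 by squaring (build up from 14^1; each line after the first costs one multiplication):

14^1 = 14
14^2 = (14^1)^2 = 14^2 = 196
14^3 = 14 * 14^2 = 14 * 196 = 2744
14^6 = (14^3)^2 = 2744^2 = 7529536
14^12 = (14^6)^2 = 7529536^2 = 56693912375296
14^24 = (14^12)^2 = 56693912375296^2 = 3214199700417740936751087616
14^25 = 14 * 14^24 = 14 * 3214199700417740936751087616 = 44998795805848373114515226624

Result: 44998795805848373114515226624
Multiplications needed: 6 (6 lines after 14^1)

14^25 = 44998795805848373114515226624. Using exponentiation by squaring, this requires 6 multiplications. The key idea: if the exponent is even, square the half-power; if odd, multiply by the base once.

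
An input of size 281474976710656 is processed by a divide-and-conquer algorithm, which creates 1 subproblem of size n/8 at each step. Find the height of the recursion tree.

For divide and conquer with division factor 8:

Problem sizes at each level:
Level 0: 281474976710656
Level 1: 35184372088832
Level 2: 4398046511104
Level 3: 549755813888
Level 4: 68719476736
Level 5: 8589934592
Level 6: 1073741824
Level 7: 134217728
Level 8: 16777216
Level 9: 2097152
Level 10: 262144
Level 11: 32768
Level 12: 4096
Level 13: 512
Level 14: 64
Level 15: 8
Level 16: 1

The root is level 0 and the size-1 base case is level 16 (the tree spans levels 0 through 16, i.e. 17 levels counting the root), so the depth is the number of divisions: log_8(281474976710656) = 16

The recursion tree depth is log_8(281474976710656) = 16. At each level, the problem size is divided by 8, so it takes 16 divisions to reduce to a base case of size 1. The algorithm makes 1 recursive call at each level.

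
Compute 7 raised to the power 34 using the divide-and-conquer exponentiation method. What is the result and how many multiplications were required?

Computing 7^34 by squaring (build up from 7^1; each line after the first costs one multiplication):

7^1 = 7
7^2 = (7^1)^2 = 7^2 = 49
7^4 = (7^2)^2 = 49^2 = 2401
7^8 = (7^4)^2 = 2401^2 = 5764801
7^16 = (7^8)^2 = 5764801^2 = 33232930569601
7^17 = 7 * 7^16 = 7 * 33232930569601 = 232630513987207
7^34 = (7^17)^2 = 232630513987207^2 = 54116956037952111668959660849

Result: 54116956037952111668959660849
Multiplications needed: 6 (6 lines after 7^1)

7^34 = 54116956037952111668959660849. Using exponentiation by squaring, this requires 6 multiplications. The key idea: if the exponent is even, square the half-power; if odd, multiply by the base once.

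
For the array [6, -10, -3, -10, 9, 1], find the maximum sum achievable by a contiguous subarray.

Using Kadane's algorithm on [6, -10, -3, -10, 9, 1]:

Scanning through the array:
Position 1 (value -10): max_ending_here = -4, max_so_far = 6
Position 2 (value -3): max_ending_here = -3, max_so_far = 6
Position 3 (value -10): max_ending_here = -10, max_so_far = 6
Position 4 (value 9): max_ending_here = 9, max_so_far = 9
Position 5 (value 1): max_ending_here = 10, max_so_far = 10

Maximum subarray: [9, 1]
Maximum sum: 10

The maximum subarray is [9, 1] with sum 10. This subarray runs from index 4 to index 5.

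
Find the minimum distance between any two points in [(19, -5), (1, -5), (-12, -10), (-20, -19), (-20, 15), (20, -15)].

Computing all pairwise distances among 6 points:

d((19, -5), (1, -5)) = 18.0
d((19, -5), (-12, -10)) = 31.4006
d((19, -5), (-20, -19)) = 41.4367
d((19, -5), (-20, 15)) = 43.8292
d((19, -5), (20, -15)) = 10.0499 <-- minimum
d((1, -5), (-12, -10)) = 13.9284
d((1, -5), (-20, -19)) = 25.2389
d((1, -5), (-20, 15)) = 29.0
d((1, -5), (20, -15)) = 21.4709
d((-12, -10), (-20, -19)) = 12.0416
d((-12, -10), (-20, 15)) = 26.2488
d((-12, -10), (20, -15)) = 32.3883
d((-20, -19), (-20, 15)) = 34.0
d((-20, -19), (20, -15)) = 40.1995
d((-20, 15), (20, -15)) = 50.0

Closest pair: (19, -5) and (20, -15) with distance 10.0499

The closest pair is (19, -5) and (20, -15) with Euclidean distance 10.0499. For 6 points, brute-force pairwise comparison is shown above. For large n, the divide-and-conquer algorithm (sort by x, recurse on halves, check the dividing strip) achieves O(n log n).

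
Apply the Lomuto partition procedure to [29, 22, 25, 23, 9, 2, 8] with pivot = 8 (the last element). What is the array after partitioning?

Lomuto partition with pivot = 8:

Initial array: [29, 22, 25, 23, 9, 2, 8]

arr[0]=29 > 8: no swap
arr[1]=22 > 8: no swap
arr[2]=25 > 8: no swap
arr[3]=23 > 8: no swap
arr[4]=9 > 8: no swap
arr[5]=2 <= 8: swap with position 0, array becomes [2, 22, 25, 23, 9, 29, 8]

Place pivot at position 1: [2, 8, 25, 23, 9, 29, 22]
Pivot position: 1

After partitioning with pivot 8, the array becomes [2, 8, 25, 23, 9, 29, 22]. The pivot is placed at index 1. All elements to the left of the pivot are <= 8, and all elements to the right are > 8.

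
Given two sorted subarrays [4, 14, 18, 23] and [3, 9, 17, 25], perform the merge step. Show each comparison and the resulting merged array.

Merging process:

Compare 4 vs 3: take 3 from right. Merged: [3]
Compare 4 vs 9: take 4 from left. Merged: [3, 4]
Compare 14 vs 9: take 9 from right. Merged: [3, 4, 9]
Compare 14 vs 17: take 14 from left. Merged: [3, 4, 9, 14]
Compare 18 vs 17: take 17 from right. Merged: [3, 4, 9, 14, 17]
Compare 18 vs 25: take 18 from left. Merged: [3, 4, 9, 14, 17, 18]
Compare 23 vs 25: take 23 from left. Merged: [3, 4, 9, 14, 17, 18, 23]
Append remaining from right: [25]. Merged: [3, 4, 9, 14, 17, 18, 23, 25]

Final merged array: [3, 4, 9, 14, 17, 18, 23, 25]
Total comparisons: 7

The merged array is [3, 4, 9, 14, 17, 18, 23, 25], requiring 7 comparisons. The merge step runs in O(n) time where n is the total number of elements.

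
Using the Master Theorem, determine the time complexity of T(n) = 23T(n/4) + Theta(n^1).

Master Theorem for T(n) = 23T(n/4) + O(n^1):

a = 23, b = 4, c = 1
log_b(a) = log_4(23) = 2.2618

Case 1: c = 1 < log_4(23) = 2.2618
T(n) = O(n^(log_4 23))

For T(n) = 23T(n/4) + O(n^1): log_4(23) = 2.2618. This is Case 1 of the Master Theorem (c < log_b(a), work dominated by leaves), giving O(n^(log_4 23)).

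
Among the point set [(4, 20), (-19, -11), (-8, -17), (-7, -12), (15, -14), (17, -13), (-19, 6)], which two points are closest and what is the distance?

Computing all pairwise distances among 7 points:

d((4, 20), (-19, -11)) = 38.6005
d((4, 20), (-8, -17)) = 38.8973
d((4, 20), (-7, -12)) = 33.8378
d((4, 20), (15, -14)) = 35.7351
d((4, 20), (17, -13)) = 35.4683
d((4, 20), (-19, 6)) = 26.9258
d((-19, -11), (-8, -17)) = 12.53
d((-19, -11), (-7, -12)) = 12.0416
d((-19, -11), (15, -14)) = 34.1321
d((-19, -11), (17, -13)) = 36.0555
d((-19, -11), (-19, 6)) = 17.0
d((-8, -17), (-7, -12)) = 5.099
d((-8, -17), (15, -14)) = 23.1948
d((-8, -17), (17, -13)) = 25.318
d((-8, -17), (-19, 6)) = 25.4951
d((-7, -12), (15, -14)) = 22.0907
d((-7, -12), (17, -13)) = 24.0208
d((-7, -12), (-19, 6)) = 21.6333
d((15, -14), (17, -13)) = 2.2361 <-- minimum
d((15, -14), (-19, 6)) = 39.4462
d((17, -13), (-19, 6)) = 40.7063

Closest pair: (15, -14) and (17, -13) with distance 2.2361

The closest pair is (15, -14) and (17, -13) with Euclidean distance 2.2361. For 7 points, brute-force pairwise comparison is shown above. For large n, the divide-and-conquer algorithm (sort by x, recurse on halves, check the dividing strip) achieves O(n log n).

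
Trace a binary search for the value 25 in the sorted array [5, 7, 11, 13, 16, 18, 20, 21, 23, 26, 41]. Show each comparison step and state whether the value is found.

Binary search for 25 in [5, 7, 11, 13, 16, 18, 20, 21, 23, 26, 41]:

lo=0, hi=10, mid=5, arr[mid]=18 -> 18 < 25, search right half
lo=6, hi=10, mid=8, arr[mid]=23 -> 23 < 25, search right half
lo=9, hi=10, mid=9, arr[mid]=26 -> 26 > 25, search left half
lo=9 > hi=8, target 25 not found

Binary search determines that 25 is not in the array after 3 comparisons. The search space was exhausted without finding the target.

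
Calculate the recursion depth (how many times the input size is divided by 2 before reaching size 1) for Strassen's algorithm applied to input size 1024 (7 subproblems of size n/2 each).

For divide and conquer with division factor 2:

Problem sizes at each level:
Level 0: 1024
Level 1: 512
Level 2: 256
Level 3: 128
Level 4: 64
Level 5: 32
Level 6: 16
Level 7: 8
Level 8: 4
Level 9: 2
Level 10: 1

The root is level 0 and the size-1 base case is level 10 (the tree spans levels 0 through 10, i.e. 11 levels counting the root), so the depth is the number of divisions: log_2(1024) = 10

The recursion tree depth is log_2(1024) = 10. At each level, the problem size is divided by 2, so it takes 10 divisions to reduce to a base case of size 1. The algorithm makes 7 recursive calls at each level.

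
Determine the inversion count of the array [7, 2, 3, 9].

Finding inversions in [7, 2, 3, 9]:

(0, 1): arr[0]=7 > arr[1]=2
(0, 2): arr[0]=7 > arr[2]=3

Total inversions: 2

The array has 2 inversion(s): (0,1), (0,2). Each pair (i,j) satisfies i < j and arr[i] > arr[j].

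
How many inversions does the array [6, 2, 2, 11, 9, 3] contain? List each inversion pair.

Finding inversions in [6, 2, 2, 11, 9, 3]:

(0, 1): arr[0]=6 > arr[1]=2
(0, 2): arr[0]=6 > arr[2]=2
(0, 5): arr[0]=6 > arr[5]=3
(3, 4): arr[3]=11 > arr[4]=9
(3, 5): arr[3]=11 > arr[5]=3
(4, 5): arr[4]=9 > arr[5]=3

Total inversions: 6

The array has 6 inversion(s): (0,1), (0,2), (0,5), (3,4), (3,5), (4,5). Each pair (i,j) satisfies i < j and arr[i] > arr[j].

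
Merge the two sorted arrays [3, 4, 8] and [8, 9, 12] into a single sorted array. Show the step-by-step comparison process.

Merging process:

Compare 3 vs 8: take 3 from left. Merged: [3]
Compare 4 vs 8: take 4 from left. Merged: [3, 4]
Compare 8 vs 8: take 8 from left. Merged: [3, 4, 8]
Append remaining from right: [8, 9, 12]. Merged: [3, 4, 8, 8, 9, 12]

Final merged array: [3, 4, 8, 8, 9, 12]
Total comparisons: 3

The merged array is [3, 4, 8, 8, 9, 12], requiring 3 comparisons. The merge step runs in O(n) time where n is the total number of elements.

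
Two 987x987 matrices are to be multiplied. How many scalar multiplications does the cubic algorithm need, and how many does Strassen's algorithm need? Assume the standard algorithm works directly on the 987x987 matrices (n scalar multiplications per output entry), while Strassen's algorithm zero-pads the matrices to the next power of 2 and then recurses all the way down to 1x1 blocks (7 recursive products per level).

Matrix multiplication for 987x987 matrices:

Strassen's algorithm requires power-of-2 dimensions. Pad 987x987 to 1024x1024 (next power of 2).

Standard algorithm: 987^3 = 961504803 multiplications
Strassen's algorithm: 7^(log2(1024)) = 7^10 = 282475249 multiplications
Savings: 961504803 - 282475249 = 679029554 multiplications

Standard: 961504803 multiplications (987^3). Strassen: 282475249 multiplications (7^10, after padding to 1024x1024). Strassen reduces 8 recursive multiplications to 7 at each level.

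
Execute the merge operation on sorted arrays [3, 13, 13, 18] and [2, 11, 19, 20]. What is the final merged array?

Merging process:

Compare 3 vs 2: take 2 from right. Merged: [2]
Compare 3 vs 11: take 3 from left. Merged: [2, 3]
Compare 13 vs 11: take 11 from right. Merged: [2, 3, 11]
Compare 13 vs 19: take 13 from left. Merged: [2, 3, 11, 13]
Compare 13 vs 19: take 13 from left. Merged: [2, 3, 11, 13, 13]
Compare 18 vs 19: take 18 from left. Merged: [2, 3, 11, 13, 13, 18]
Append remaining from right: [19, 20]. Merged: [2, 3, 11, 13, 13, 18, 19, 20]

Final merged array: [2, 3, 11, 13, 13, 18, 19, 20]
Total comparisons: 6

The merged array is [2, 3, 11, 13, 13, 18, 19, 20], requiring 6 comparisons. The merge step runs in O(n) time where n is the total number of elements.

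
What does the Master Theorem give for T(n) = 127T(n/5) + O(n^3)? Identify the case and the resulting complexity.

Master Theorem for T(n) = 127T(n/5) + O(n^3):

a = 127, b = 5, c = 3
log_b(a) = log_5(127) = 3.0099

Case 1: c = 3 < log_5(127) = 3.0099
T(n) = O(n^(log_5 127))

For T(n) = 127T(n/5) + O(n^3): log_5(127) = 3.0099. This is Case 1 of the Master Theorem (c < log_b(a), work dominated by leaves), giving O(n^(log_5 127)).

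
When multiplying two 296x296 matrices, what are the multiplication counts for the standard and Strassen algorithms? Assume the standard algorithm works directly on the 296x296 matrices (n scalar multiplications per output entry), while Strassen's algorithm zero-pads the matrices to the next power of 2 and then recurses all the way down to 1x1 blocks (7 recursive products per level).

Matrix multiplication for 296x296 matrices:

Strassen's algorithm requires power-of-2 dimensions. Pad 296x296 to 512x512 (next power of 2).

Standard algorithm: 296^3 = 25934336 multiplications
Strassen's algorithm: 7^(log2(512)) = 7^9 = 40353607 multiplications
Difference: 25934336 - 40353607 = -14419271 (Strassen uses MORE here due to padding overhead — for small or just-over-power-of-2 n, padding can outweigh the per-level savings)

Standard: 25934336 multiplications (296^3). Strassen: 40353607 multiplications (7^9, after padding to 512x512). Strassen reduces 8 recursive multiplications to 7 at each level.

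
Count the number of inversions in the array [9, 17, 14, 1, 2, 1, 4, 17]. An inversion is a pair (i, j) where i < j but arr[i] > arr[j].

Finding inversions in [9, 17, 14, 1, 2, 1, 4, 17]:

(0, 3): arr[0]=9 > arr[3]=1
(0, 4): arr[0]=9 > arr[4]=2
(0, 5): arr[0]=9 > arr[5]=1
(0, 6): arr[0]=9 > arr[6]=4
(1, 2): arr[1]=17 > arr[2]=14
(1, 3): arr[1]=17 > arr[3]=1
(1, 4): arr[1]=17 > arr[4]=2
(1, 5): arr[1]=17 > arr[5]=1
(1, 6): arr[1]=17 > arr[6]=4
(2, 3): arr[2]=14 > arr[3]=1
(2, 4): arr[2]=14 > arr[4]=2
(2, 5): arr[2]=14 > arr[5]=1
(2, 6): arr[2]=14 > arr[6]=4
(4, 5): arr[4]=2 > arr[5]=1

Total inversions: 14

The array has 14 inversion(s): (0,3), (0,4), (0,5), (0,6), (1,2), (1,3), (1,4), (1,5), (1,6), (2,3), (2,4), (2,5), (2,6), (4,5). Each pair (i,j) satisfies i < j and arr[i] > arr[j].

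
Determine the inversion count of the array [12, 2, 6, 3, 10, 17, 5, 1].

Finding inversions in [12, 2, 6, 3, 10, 17, 5, 1]:

(0, 1): arr[0]=12 > arr[1]=2
(0, 2): arr[0]=12 > arr[2]=6
(0, 3): arr[0]=12 > arr[3]=3
(0, 4): arr[0]=12 > arr[4]=10
(0, 6): arr[0]=12 > arr[6]=5
(0, 7): arr[0]=12 > arr[7]=1
(1, 7): arr[1]=2 > arr[7]=1
(2, 3): arr[2]=6 > arr[3]=3
(2, 6): arr[2]=6 > arr[6]=5
(2, 7): arr[2]=6 > arr[7]=1
(3, 7): arr[3]=3 > arr[7]=1
(4, 6): arr[4]=10 > arr[6]=5
(4, 7): arr[4]=10 > arr[7]=1
(5, 6): arr[5]=17 > arr[6]=5
(5, 7): arr[5]=17 > arr[7]=1
(6, 7): arr[6]=5 > arr[7]=1

Total inversions: 16

The array has 16 inversion(s): (0,1), (0,2), (0,3), (0,4), (0,6), (0,7), (1,7), (2,3), (2,6), (2,7), (3,7), (4,6), (4,7), (5,6), (5,7), (6,7). Each pair (i,j) satisfies i < j and arr[i] > arr[j].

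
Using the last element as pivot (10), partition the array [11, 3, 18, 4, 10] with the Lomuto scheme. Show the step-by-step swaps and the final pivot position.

Lomuto partition with pivot = 10:

Initial array: [11, 3, 18, 4, 10]

arr[0]=11 > 10: no swap
arr[1]=3 <= 10: swap with position 0, array becomes [3, 11, 18, 4, 10]
arr[2]=18 > 10: no swap
arr[3]=4 <= 10: swap with position 1, array becomes [3, 4, 18, 11, 10]

Place pivot at position 2: [3, 4, 10, 11, 18]
Pivot position: 2

After partitioning with pivot 10, the array becomes [3, 4, 10, 11, 18]. The pivot is placed at index 2. All elements to the left of the pivot are <= 10, and all elements to the right are > 10.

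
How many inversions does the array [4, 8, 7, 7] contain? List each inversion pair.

Finding inversions in [4, 8, 7, 7]:

(1, 2): arr[1]=8 > arr[2]=7
(1, 3): arr[1]=8 > arr[3]=7

Total inversions: 2

The array has 2 inversion(s): (1,2), (1,3). Each pair (i,j) satisfies i < j and arr[i] > arr[j].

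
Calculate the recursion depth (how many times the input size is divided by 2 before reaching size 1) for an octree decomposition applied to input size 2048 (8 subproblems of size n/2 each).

For divide and conquer with division factor 2:

Problem sizes at each level:
Level 0: 2048
Level 1: 1024
Level 2: 512
Level 3: 256
Level 4: 128
Level 5: 64
Level 6: 32
Level 7: 16
Level 8: 8
Level 9: 4
Level 10: 2
Level 11: 1

The root is level 0 and the size-1 base case is level 11 (the tree spans levels 0 through 11, i.e. 12 levels counting the root), so the depth is the number of divisions: log_2(2048) = 11

The recursion tree depth is log_2(2048) = 11. At each level, the problem size is divided by 2, so it takes 11 divisions to reduce to a base case of size 1. The algorithm makes 8 recursive calls at each level.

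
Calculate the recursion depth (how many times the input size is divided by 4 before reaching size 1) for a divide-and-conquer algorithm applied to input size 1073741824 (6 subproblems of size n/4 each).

For divide and conquer with division factor 4:

Problem sizes at each level:
Level 0: 1073741824
Level 1: 268435456
Level 2: 67108864
Level 3: 16777216
Level 4: 4194304
Level 5: 1048576
Level 6: 262144
Level 7: 65536
Level 8: 16384
Level 9: 4096
Level 10: 1024
Level 11: 256
Level 12: 64
Level 13: 16
Level 14: 4
Level 15: 1

The root is level 0 and the size-1 base case is level 15 (the tree spans levels 0 through 15, i.e. 16 levels counting the root), so the depth is the number of divisions: log_4(1073741824) = 15

The recursion tree depth is log_4(1073741824) = 15. At each level, the problem size is divided by 4, so it takes 15 divisions to reduce to a base case of size 1. The algorithm makes 6 recursive calls at each level.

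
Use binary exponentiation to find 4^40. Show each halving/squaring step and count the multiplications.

Computing 4^40 by squaring (build up from 4^1; each line after the first costs one multiplication):

4^1 = 4
4^2 = (4^1)^2 = 4^2 = 16
4^4 = (4^2)^2 = 16^2 = 256
4^5 = 4 * 4^4 = 4 * 256 = 1024
4^10 = (4^5)^2 = 1024^2 = 1048576
4^20 = (4^10)^2 = 1048576^2 = 1099511627776
4^40 = (4^20)^2 = 1099511627776^2 = 1208925819614629174706176

Result: 1208925819614629174706176
Multiplications needed: 6 (6 lines after 4^1)

4^40 = 1208925819614629174706176. Using exponentiation by squaring, this requires 6 multiplications. The key idea: if the exponent is even, square the half-power; if odd, multiply by the base once.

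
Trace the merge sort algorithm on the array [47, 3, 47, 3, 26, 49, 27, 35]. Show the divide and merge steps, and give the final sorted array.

Merge sort trace:

Split: [47, 3, 47, 3, 26, 49, 27, 35] -> [47, 3, 47, 3] and [26, 49, 27, 35]
  Split: [47, 3, 47, 3] -> [47, 3] and [47, 3]
    Split: [47, 3] -> [47] and [3]
    Merge: [47] + [3] -> [3, 47]
    Split: [47, 3] -> [47] and [3]
    Merge: [47] + [3] -> [3, 47]
  Merge: [3, 47] + [3, 47] -> [3, 3, 47, 47]
  Split: [26, 49, 27, 35] -> [26, 49] and [27, 35]
    Split: [26, 49] -> [26] and [49]
    Merge: [26] + [49] -> [26, 49]
    Split: [27, 35] -> [27] and [35]
    Merge: [27] + [35] -> [27, 35]
  Merge: [26, 49] + [27, 35] -> [26, 27, 35, 49]
Merge: [3, 3, 47, 47] + [26, 27, 35, 49] -> [3, 3, 26, 27, 35, 47, 47, 49]

Final sorted array: [3, 3, 26, 27, 35, 47, 47, 49]

The merge sort proceeds by recursively splitting the array and merging sorted halves.
After all merges, the sorted array is [3, 3, 26, 27, 35, 47, 47, 49].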